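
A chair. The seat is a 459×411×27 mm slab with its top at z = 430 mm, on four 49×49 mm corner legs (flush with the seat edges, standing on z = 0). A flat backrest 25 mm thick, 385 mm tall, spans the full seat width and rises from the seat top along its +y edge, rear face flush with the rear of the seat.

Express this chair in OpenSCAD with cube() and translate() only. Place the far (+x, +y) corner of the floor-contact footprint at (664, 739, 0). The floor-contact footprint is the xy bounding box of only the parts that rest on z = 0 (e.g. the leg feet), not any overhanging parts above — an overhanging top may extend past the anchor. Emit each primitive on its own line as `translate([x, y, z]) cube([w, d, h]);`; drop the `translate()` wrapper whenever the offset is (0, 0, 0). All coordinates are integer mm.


translate([205, 328, 403]) cube([459, 411, 27]);
translate([205, 328, 0]) cube([49, 49, 403]);
translate([615, 328, 0]) cube([49, 49, 403]);
translate([205, 690, 0]) cube([49, 49, 403]);
translate([615, 690, 0]) cube([49, 49, 403]);
translate([205, 714, 430]) cube([459, 25, 385]);


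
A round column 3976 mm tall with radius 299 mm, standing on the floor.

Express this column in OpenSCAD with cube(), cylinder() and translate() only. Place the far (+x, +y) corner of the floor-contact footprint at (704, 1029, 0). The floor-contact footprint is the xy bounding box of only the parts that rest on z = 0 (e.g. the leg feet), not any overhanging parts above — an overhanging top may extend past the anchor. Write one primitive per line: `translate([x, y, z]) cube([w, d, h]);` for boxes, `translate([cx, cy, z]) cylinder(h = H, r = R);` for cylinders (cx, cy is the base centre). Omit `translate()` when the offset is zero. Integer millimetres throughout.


translate([405, 730, 0]) cylinder(h = 3976, r = 299);


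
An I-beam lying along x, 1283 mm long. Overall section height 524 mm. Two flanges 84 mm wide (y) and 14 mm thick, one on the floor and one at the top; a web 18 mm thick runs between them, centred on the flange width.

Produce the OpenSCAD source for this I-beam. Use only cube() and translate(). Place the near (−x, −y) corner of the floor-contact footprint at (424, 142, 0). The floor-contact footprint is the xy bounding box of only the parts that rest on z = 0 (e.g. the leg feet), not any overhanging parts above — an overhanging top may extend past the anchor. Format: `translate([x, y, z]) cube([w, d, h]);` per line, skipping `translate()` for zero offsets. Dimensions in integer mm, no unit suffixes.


translate([424, 142, 0]) cube([1283, 84, 14]);
translate([424, 175, 14]) cube([1283, 18, 496]);
translate([424, 142, 510]) cube([1283, 84, 14]);


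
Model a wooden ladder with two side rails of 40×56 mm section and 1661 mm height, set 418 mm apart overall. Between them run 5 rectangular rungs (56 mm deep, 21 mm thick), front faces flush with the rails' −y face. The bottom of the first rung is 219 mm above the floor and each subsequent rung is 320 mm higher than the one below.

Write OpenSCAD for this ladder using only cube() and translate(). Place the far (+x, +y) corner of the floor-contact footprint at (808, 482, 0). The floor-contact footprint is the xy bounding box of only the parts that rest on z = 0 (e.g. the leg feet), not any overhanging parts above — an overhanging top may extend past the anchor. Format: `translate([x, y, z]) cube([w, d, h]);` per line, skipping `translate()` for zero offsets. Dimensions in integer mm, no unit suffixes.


translate([390, 426, 0]) cube([40, 56, 1661]);
translate([768, 426, 0]) cube([40, 56, 1661]);
translate([430, 426, 219]) cube([338, 56, 21]);
translate([430, 426, 539]) cube([338, 56, 21]);
translate([430, 426, 859]) cube([338, 56, 21]);
translate([430, 426, 1179]) cube([338, 56, 21]);
translate([430, 426, 1499]) cube([338, 56, 21]);


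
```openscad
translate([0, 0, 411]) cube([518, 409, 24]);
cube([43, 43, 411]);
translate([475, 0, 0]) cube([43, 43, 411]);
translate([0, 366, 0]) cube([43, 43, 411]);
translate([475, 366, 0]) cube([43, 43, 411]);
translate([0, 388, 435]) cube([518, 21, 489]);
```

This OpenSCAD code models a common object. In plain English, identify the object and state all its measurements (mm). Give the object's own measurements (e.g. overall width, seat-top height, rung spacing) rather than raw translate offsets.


A chair. The seat is a 518×409×24 mm slab with its top at z = 435 mm, on four 43×43 mm corner legs (flush with the seat edges, standing on z = 0). A flat backrest 21 mm thick, 489 mm tall, spans the full seat width and rises from the seat top along its +y edge, rear face flush with the rear of the seat.


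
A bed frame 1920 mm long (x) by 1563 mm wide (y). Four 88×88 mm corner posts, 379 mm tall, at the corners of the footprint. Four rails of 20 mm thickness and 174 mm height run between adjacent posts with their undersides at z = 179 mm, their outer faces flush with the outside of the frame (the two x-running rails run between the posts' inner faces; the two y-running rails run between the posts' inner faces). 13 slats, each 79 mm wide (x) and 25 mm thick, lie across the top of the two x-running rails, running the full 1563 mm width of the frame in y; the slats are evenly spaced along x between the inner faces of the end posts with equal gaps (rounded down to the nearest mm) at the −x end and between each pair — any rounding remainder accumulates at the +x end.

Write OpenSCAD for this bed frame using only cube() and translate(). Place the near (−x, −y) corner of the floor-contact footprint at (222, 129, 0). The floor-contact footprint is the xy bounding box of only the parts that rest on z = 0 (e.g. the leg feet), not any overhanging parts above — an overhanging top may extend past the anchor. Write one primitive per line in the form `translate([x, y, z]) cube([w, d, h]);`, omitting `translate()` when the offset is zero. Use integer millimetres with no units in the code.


translate([222, 129, 0]) cube([88, 88, 379]);
translate([222, 1604, 0]) cube([88, 88, 379]);
translate([2054, 129, 0]) cube([88, 88, 379]);
translate([2054, 1604, 0]) cube([88, 88, 379]);
translate([310, 129, 179]) cube([1744, 20, 174]);
translate([310, 1672, 179]) cube([1744, 20, 174]);
translate([222, 217, 179]) cube([20, 1387, 174]);
translate([2122, 217, 179]) cube([20, 1387, 174]);
translate([361, 129, 353]) cube([79, 1563, 25]);
translate([491, 129, 353]) cube([79, 1563, 25]);
translate([621, 129, 353]) cube([79, 1563, 25]);
translate([751, 129, 353]) cube([79, 1563, 25]);
translate([881, 129, 353]) cube([79, 1563, 25]);
translate([1011, 129, 353]) cube([79, 1563, 25]);
translate([1141, 129, 353]) cube([79, 1563, 25]);
translate([1271, 129, 353]) cube([79, 1563, 25]);
translate([1401, 129, 353]) cube([79, 1563, 25]);
translate([1531, 129, 353]) cube([79, 1563, 25]);
translate([1661, 129, 353]) cube([79, 1563, 25]);
translate([1791, 129, 353]) cube([79, 1563, 25]);
translate([1921, 129, 353]) cube([79, 1563, 25]);


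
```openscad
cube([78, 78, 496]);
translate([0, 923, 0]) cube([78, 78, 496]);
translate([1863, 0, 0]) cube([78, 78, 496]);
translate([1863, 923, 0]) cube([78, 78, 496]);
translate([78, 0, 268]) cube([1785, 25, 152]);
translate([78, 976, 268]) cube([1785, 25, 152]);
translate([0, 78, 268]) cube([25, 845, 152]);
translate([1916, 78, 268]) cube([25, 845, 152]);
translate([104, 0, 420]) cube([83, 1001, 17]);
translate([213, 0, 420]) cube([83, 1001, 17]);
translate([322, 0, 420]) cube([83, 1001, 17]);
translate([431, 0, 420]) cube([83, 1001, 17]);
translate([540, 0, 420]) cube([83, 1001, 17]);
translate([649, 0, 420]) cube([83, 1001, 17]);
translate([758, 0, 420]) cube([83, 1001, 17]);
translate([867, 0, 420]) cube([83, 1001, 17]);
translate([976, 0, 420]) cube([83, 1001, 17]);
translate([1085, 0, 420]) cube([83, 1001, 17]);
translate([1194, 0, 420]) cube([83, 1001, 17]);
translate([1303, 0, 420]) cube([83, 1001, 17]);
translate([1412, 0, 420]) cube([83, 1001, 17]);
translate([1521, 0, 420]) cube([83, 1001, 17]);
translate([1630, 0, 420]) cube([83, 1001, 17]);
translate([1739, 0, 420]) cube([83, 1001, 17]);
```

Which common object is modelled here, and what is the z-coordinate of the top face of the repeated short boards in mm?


A bed frame. The slat-top height is 437 mm.

Four posts, four rails, and a row of slats — a bed frame. Slats sit on the rails at z = 268 + 152 = 420; with slat thickness 17, the top is 437 mm.


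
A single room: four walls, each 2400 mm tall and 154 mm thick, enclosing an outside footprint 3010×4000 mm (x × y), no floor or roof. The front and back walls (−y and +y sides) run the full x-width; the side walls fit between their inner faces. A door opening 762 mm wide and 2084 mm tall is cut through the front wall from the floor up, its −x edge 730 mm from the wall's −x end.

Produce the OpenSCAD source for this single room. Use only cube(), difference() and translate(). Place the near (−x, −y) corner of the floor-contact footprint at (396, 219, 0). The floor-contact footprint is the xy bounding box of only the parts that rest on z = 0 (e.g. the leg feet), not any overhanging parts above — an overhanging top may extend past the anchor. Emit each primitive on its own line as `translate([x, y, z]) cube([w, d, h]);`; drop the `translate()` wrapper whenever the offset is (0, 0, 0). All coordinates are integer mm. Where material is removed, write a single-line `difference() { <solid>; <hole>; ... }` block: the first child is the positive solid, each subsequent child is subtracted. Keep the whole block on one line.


difference() { translate([396, 219, 0]) cube([3010, 154, 2400]); translate([1126, 219, 0]) cube([762, 154, 2084]); }
translate([396, 4065, 0]) cube([3010, 154, 2400]);
translate([396, 373, 0]) cube([154, 3692, 2400]);
translate([3252, 373, 0]) cube([154, 3692, 2400]);


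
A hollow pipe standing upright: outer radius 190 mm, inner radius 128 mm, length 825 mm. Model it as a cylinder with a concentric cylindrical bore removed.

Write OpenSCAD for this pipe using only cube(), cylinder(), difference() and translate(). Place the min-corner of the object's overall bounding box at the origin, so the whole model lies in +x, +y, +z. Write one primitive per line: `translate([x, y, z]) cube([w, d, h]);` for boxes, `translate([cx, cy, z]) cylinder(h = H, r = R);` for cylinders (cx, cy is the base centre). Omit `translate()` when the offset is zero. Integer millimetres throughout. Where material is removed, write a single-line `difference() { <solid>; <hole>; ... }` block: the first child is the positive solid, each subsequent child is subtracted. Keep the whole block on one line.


difference() { translate([190, 190, 0]) cylinder(h = 825, r = 190); translate([190, 190, 0]) cylinder(h = 825, r = 128); }


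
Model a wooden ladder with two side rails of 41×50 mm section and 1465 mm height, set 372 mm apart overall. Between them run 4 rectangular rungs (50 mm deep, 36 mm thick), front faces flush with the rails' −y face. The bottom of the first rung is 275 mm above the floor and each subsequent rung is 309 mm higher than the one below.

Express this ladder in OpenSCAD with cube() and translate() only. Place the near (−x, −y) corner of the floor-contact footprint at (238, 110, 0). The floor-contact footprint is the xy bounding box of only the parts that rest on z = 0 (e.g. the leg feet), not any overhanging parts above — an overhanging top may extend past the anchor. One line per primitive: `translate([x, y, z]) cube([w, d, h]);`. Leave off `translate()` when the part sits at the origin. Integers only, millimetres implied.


translate([238, 110, 0]) cube([41, 50, 1465]);
translate([569, 110, 0]) cube([41, 50, 1465]);
translate([279, 110, 275]) cube([290, 50, 36]);
translate([279, 110, 584]) cube([290, 50, 36]);
translate([279, 110, 893]) cube([290, 50, 36]);
translate([279, 110, 1202]) cube([290, 50, 36]);


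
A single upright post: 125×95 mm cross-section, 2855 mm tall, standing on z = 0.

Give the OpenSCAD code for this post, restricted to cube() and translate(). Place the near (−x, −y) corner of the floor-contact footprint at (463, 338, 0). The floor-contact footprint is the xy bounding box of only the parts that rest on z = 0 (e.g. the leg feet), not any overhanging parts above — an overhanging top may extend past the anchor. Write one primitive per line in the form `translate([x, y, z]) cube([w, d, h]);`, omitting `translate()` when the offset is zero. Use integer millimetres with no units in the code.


translate([463, 338, 0]) cube([125, 95, 2855]);


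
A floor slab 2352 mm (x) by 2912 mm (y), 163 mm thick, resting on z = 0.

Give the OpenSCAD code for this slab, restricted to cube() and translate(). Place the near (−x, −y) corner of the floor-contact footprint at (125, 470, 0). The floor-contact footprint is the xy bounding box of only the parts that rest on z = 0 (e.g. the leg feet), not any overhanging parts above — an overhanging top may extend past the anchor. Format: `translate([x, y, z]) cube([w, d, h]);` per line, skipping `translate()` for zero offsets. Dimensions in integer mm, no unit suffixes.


translate([125, 470, 0]) cube([2352, 2912, 163]);


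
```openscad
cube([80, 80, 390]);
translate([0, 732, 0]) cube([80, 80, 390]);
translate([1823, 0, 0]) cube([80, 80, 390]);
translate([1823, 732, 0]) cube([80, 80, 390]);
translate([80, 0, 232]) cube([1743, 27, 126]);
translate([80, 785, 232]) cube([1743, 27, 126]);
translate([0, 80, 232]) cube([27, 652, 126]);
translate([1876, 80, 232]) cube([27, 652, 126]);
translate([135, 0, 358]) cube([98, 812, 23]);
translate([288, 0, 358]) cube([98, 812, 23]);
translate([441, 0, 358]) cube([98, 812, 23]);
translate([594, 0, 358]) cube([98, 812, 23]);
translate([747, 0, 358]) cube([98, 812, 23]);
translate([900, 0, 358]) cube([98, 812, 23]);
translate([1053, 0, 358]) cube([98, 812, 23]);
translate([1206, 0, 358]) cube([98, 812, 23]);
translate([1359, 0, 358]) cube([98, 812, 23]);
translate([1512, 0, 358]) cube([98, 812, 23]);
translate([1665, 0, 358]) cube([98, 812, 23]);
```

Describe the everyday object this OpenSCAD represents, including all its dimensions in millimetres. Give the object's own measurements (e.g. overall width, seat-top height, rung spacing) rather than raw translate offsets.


A bed frame 1903 mm long (x) by 812 mm wide (y). Four 80×80 mm corner posts, 390 mm tall, at the corners of the footprint. Four rails of 27 mm thickness and 126 mm height run between adjacent posts with their undersides at z = 232 mm, their outer faces flush with the outside of the frame (the two x-running rails run between the posts' inner faces; the two y-running rails run between the posts' inner faces). 11 slats, each 98 mm wide (x) and 23 mm thick, lie across the top of the two x-running rails, running the full 812 mm width of the frame in y; along x they sit between the end posts with a 55 mm gap after the −x posts and between neighbouring slats, leaving 60 mm before the +x posts.


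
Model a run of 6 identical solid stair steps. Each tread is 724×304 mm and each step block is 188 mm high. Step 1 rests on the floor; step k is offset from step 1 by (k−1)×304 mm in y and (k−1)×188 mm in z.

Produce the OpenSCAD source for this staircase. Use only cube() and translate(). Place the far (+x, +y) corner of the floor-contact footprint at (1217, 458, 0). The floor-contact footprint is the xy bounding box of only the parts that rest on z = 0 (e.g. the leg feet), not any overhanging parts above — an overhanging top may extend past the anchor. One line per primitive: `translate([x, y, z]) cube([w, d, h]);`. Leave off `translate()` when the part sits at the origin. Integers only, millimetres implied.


translate([493, 154, 0]) cube([724, 304, 188]);
translate([493, 458, 188]) cube([724, 304, 188]);
translate([493, 762, 376]) cube([724, 304, 188]);
translate([493, 1066, 564]) cube([724, 304, 188]);
translate([493, 1370, 752]) cube([724, 304, 188]);
translate([493, 1674, 940]) cube([724, 304, 188]);


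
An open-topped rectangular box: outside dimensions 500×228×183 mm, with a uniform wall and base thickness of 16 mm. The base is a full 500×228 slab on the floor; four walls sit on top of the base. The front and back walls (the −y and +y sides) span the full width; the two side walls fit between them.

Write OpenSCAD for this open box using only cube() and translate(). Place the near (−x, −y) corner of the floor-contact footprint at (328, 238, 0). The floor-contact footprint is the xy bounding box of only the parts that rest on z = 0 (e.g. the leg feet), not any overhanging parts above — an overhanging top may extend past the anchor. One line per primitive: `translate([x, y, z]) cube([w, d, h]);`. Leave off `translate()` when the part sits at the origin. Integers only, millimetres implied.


translate([328, 238, 0]) cube([500, 228, 16]);
translate([328, 238, 16]) cube([500, 16, 167]);
translate([328, 450, 16]) cube([500, 16, 167]);
translate([328, 254, 16]) cube([16, 196, 167]);
translate([812, 254, 16]) cube([16, 196, 167]);


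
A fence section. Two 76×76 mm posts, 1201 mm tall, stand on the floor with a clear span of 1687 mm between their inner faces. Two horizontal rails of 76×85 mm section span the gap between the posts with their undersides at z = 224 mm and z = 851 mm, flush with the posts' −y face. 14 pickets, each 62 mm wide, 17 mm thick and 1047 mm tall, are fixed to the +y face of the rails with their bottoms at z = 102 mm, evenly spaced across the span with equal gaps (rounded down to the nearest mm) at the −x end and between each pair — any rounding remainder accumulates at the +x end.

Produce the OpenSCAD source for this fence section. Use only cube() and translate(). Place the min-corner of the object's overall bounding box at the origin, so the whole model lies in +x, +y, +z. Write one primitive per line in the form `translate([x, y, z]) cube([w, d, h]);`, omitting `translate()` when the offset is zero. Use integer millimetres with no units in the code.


cube([76, 76, 1201]);
translate([1763, 0, 0]) cube([76, 76, 1201]);
translate([76, 0, 224]) cube([1687, 76, 85]);
translate([76, 0, 851]) cube([1687, 76, 85]);
translate([130, 76, 102]) cube([62, 17, 1047]);
translate([246, 76, 102]) cube([62, 17, 1047]);
translate([362, 76, 102]) cube([62, 17, 1047]);
translate([478, 76, 102]) cube([62, 17, 1047]);
translate([594, 76, 102]) cube([62, 17, 1047]);
translate([710, 76, 102]) cube([62, 17, 1047]);
translate([826, 76, 102]) cube([62, 17, 1047]);
translate([942, 76, 102]) cube([62, 17, 1047]);
translate([1058, 76, 102]) cube([62, 17, 1047]);
translate([1174, 76, 102]) cube([62, 17, 1047]);
translate([1290, 76, 102]) cube([62, 17, 1047]);
translate([1406, 76, 102]) cube([62, 17, 1047]);
translate([1522, 76, 102]) cube([62, 17, 1047]);
translate([1638, 76, 102]) cube([62, 17, 1047]);


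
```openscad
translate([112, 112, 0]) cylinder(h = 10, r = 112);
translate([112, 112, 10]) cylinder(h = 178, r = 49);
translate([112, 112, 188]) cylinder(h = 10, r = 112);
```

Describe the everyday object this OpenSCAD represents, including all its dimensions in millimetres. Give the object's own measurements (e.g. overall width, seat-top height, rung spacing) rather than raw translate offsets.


A spool: two coaxial disc flanges of radius 112 mm and thickness 10 mm, joined by a core cylinder of radius 49 mm and height 178 mm. The lower flange rests on z = 0 and the three cylinders share a vertical axis.


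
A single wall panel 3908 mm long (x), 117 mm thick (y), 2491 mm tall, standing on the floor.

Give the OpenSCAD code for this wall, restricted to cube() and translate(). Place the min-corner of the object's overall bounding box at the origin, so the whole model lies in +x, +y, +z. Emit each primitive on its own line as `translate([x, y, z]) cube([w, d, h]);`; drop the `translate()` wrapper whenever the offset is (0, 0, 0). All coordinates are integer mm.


cube([3908, 117, 2491]);


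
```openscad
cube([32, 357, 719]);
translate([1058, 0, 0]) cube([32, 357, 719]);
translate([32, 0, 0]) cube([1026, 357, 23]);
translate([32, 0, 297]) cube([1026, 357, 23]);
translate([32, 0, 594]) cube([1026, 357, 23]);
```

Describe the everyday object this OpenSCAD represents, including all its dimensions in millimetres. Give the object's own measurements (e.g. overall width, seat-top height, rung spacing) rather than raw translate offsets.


An open bookshelf. Two side panels, each 32 mm thick, 357 mm deep and 719 mm tall, stand 1090 mm apart (outside-to-outside). Between them sit 3 shelves, each 23 mm thick and 357 mm deep, spanning the full gap between the sides. The bottom shelf rests on the floor (its underside at z = 0) and the clear gap between one shelf's top and the next shelf's underside is 274 mm.


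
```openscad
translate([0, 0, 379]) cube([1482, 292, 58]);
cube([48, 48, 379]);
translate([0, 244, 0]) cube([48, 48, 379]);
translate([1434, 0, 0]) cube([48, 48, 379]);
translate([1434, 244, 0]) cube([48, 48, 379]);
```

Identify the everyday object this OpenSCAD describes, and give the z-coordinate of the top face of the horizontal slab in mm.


A bench. The seat-top height is 437 mm.

A long slab on four corner posts — a bench. The slab sits at z = 379 with thickness 58, so the top is 379 + 58 = 437 mm.


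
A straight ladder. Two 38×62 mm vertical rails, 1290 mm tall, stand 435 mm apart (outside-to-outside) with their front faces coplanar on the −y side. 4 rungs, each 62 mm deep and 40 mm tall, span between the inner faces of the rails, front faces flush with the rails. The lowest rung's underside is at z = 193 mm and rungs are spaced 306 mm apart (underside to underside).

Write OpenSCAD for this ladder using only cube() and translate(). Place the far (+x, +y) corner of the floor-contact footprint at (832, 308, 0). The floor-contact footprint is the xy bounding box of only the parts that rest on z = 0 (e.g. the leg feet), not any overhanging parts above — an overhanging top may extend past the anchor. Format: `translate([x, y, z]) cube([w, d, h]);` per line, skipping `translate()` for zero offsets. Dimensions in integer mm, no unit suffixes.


translate([397, 246, 0]) cube([38, 62, 1290]);
translate([794, 246, 0]) cube([38, 62, 1290]);
translate([435, 246, 193]) cube([359, 62, 40]);
translate([435, 246, 499]) cube([359, 62, 40]);
translate([435, 246, 805]) cube([359, 62, 40]);
translate([435, 246, 1111]) cube([359, 62, 40]);


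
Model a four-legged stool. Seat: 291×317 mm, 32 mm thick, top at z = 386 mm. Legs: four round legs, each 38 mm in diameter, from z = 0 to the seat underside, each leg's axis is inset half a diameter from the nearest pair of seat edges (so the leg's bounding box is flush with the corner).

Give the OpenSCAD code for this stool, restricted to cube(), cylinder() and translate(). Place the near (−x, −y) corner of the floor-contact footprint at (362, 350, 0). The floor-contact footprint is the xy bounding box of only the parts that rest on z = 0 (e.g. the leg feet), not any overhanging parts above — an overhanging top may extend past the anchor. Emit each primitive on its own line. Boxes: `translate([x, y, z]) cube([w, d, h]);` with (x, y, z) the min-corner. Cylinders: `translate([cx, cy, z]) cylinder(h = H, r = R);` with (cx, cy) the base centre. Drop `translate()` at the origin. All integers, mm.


// leg_h = 386 - 32 = 354
translate([362, 350, 354]) cube([291, 317, 32]);
translate([381, 369, 0]) cylinder(h = 354, r = 19);
translate([634, 369, 0]) cylinder(h = 354, r = 19);
translate([381, 648, 0]) cylinder(h = 354, r = 19);
translate([634, 648, 0]) cylinder(h = 354, r = 19);


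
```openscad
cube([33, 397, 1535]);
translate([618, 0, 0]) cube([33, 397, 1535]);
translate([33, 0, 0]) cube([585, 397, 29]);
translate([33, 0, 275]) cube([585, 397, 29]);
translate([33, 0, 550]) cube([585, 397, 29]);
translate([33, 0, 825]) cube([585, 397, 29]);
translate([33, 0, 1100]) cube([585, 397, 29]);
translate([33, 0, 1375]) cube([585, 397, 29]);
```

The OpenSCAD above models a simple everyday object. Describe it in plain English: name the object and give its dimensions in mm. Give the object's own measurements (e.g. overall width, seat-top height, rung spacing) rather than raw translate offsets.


An open bookshelf. Two side panels, each 33 mm thick, 397 mm deep and 1535 mm tall, stand 651 mm apart (outside-to-outside). Between them sit 6 shelves, each 29 mm thick and 397 mm deep, spanning the full gap between the sides. The bottom shelf rests on the floor (its underside at z = 0) and the clear gap between one shelf's top and the next shelf's underside is 246 mm.


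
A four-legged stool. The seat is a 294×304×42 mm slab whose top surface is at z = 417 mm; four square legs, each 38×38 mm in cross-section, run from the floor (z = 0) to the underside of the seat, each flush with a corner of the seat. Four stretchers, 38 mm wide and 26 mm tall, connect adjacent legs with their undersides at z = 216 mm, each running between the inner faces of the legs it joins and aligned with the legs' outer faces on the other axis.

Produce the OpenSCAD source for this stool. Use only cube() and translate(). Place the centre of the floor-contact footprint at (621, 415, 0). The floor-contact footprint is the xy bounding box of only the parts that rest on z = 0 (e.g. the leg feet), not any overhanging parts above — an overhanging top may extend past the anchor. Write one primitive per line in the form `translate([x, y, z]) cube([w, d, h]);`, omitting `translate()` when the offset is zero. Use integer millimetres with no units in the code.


translate([474, 263, 375]) cube([294, 304, 42]);
translate([474, 263, 0]) cube([38, 38, 375]);
translate([730, 263, 0]) cube([38, 38, 375]);
translate([474, 529, 0]) cube([38, 38, 375]);
translate([730, 529, 0]) cube([38, 38, 375]);
translate([512, 263, 216]) cube([218, 38, 26]);
translate([512, 529, 216]) cube([218, 38, 26]);
translate([474, 301, 216]) cube([38, 228, 26]);
translate([730, 301, 216]) cube([38, 228, 26]);


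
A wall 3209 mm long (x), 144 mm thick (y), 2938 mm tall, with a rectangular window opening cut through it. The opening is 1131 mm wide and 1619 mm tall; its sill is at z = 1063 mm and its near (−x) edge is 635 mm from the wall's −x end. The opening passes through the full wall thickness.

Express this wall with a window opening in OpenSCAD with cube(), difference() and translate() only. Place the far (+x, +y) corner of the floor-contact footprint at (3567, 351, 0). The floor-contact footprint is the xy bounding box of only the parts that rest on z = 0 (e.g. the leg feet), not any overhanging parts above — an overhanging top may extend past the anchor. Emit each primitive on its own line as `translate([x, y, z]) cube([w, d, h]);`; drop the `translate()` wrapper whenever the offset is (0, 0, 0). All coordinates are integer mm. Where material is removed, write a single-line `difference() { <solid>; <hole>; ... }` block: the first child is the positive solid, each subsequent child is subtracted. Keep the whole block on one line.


difference() { translate([358, 207, 0]) cube([3209, 144, 2938]); translate([993, 207, 1063]) cube([1131, 144, 1619]); }


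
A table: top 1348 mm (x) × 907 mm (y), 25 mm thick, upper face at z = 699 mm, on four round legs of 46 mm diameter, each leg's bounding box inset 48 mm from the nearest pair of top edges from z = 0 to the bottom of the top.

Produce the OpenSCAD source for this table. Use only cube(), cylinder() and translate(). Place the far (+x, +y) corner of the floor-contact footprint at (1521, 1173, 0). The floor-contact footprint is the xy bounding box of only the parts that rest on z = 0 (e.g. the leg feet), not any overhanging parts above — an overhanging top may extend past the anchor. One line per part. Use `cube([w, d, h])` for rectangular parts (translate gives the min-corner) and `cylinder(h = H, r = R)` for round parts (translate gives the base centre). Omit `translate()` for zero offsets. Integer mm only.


translate([221, 314, 674]) cube([1348, 907, 25]);
translate([292, 385, 0]) cylinder(h = 674, r = 23);
translate([1498, 385, 0]) cylinder(h = 674, r = 23);
translate([292, 1150, 0]) cylinder(h = 674, r = 23);
translate([1498, 1150, 0]) cylinder(h = 674, r = 23);


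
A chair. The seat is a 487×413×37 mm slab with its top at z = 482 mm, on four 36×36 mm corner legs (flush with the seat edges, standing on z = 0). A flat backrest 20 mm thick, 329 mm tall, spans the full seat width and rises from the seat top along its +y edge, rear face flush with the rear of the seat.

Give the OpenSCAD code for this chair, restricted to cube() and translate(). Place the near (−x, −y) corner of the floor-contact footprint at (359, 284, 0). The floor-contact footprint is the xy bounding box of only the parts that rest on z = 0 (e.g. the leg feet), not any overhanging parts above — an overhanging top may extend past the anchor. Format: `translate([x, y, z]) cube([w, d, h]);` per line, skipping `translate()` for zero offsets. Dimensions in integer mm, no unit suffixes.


translate([359, 284, 445]) cube([487, 413, 37]);
translate([359, 284, 0]) cube([36, 36, 445]);
translate([810, 284, 0]) cube([36, 36, 445]);
translate([359, 661, 0]) cube([36, 36, 445]);
translate([810, 661, 0]) cube([36, 36, 445]);
translate([359, 677, 482]) cube([487, 20, 329]);


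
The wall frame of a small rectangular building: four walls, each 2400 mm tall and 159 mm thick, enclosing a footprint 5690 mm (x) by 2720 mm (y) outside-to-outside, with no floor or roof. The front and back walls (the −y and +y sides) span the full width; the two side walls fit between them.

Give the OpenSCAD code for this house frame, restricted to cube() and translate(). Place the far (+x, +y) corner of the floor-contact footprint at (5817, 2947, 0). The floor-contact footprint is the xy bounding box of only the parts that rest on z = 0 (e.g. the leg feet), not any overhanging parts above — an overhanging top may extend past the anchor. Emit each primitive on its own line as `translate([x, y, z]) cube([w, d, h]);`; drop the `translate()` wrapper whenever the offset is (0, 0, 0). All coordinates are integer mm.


translate([127, 227, 0]) cube([5690, 159, 2400]);
translate([127, 2788, 0]) cube([5690, 159, 2400]);
translate([127, 386, 0]) cube([159, 2402, 2400]);
translate([5658, 386, 0]) cube([159, 2402, 2400]);


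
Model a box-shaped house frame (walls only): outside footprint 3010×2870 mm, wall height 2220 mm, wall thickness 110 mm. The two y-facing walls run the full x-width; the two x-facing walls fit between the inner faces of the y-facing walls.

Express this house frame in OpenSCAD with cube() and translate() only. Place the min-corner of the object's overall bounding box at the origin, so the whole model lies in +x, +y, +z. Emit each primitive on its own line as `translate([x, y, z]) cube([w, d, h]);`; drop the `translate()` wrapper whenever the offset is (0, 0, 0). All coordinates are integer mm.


cube([3010, 110, 2220]);
translate([0, 2760, 0]) cube([3010, 110, 2220]);
translate([0, 110, 0]) cube([110, 2650, 2220]);
translate([2900, 110, 0]) cube([110, 2650, 2220]);


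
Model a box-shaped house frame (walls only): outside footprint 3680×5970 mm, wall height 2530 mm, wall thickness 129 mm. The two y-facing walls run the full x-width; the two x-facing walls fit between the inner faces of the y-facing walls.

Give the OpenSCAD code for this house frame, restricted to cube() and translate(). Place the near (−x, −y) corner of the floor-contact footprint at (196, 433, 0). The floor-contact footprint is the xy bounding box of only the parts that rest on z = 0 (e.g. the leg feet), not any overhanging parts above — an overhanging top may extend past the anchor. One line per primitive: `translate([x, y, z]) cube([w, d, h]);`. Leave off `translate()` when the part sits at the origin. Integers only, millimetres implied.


translate([196, 433, 0]) cube([3680, 129, 2530]);
translate([196, 6274, 0]) cube([3680, 129, 2530]);
translate([196, 562, 0]) cube([129, 5712, 2530]);
translate([3747, 562, 0]) cube([129, 5712, 2530]);


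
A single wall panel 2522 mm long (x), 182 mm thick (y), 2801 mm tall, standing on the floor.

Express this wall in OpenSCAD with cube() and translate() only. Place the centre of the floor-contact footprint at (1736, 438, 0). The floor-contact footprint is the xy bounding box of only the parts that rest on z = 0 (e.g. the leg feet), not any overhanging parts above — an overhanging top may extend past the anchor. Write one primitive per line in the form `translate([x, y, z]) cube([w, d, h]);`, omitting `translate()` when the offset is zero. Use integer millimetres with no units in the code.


translate([475, 347, 0]) cube([2522, 182, 2801]);


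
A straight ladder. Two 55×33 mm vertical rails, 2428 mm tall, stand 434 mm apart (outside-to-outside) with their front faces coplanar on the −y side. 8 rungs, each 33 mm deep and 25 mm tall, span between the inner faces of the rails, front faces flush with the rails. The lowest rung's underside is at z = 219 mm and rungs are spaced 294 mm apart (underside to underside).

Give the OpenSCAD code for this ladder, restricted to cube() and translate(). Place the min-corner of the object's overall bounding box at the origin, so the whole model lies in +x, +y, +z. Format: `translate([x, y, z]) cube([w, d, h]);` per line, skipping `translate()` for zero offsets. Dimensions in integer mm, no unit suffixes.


// rung span = 434 - 2*55 = 324
// rung[k] z = 219 + k*294
cube([55, 33, 2428]);
translate([379, 0, 0]) cube([55, 33, 2428]);
translate([55, 0, 219]) cube([324, 33, 25]);
translate([55, 0, 513]) cube([324, 33, 25]);
translate([55, 0, 807]) cube([324, 33, 25]);
translate([55, 0, 1101]) cube([324, 33, 25]);
translate([55, 0, 1395]) cube([324, 33, 25]);
translate([55, 0, 1689]) cube([324, 33, 25]);
translate([55, 0, 1983]) cube([324, 33, 25]);
translate([55, 0, 2277]) cube([324, 33, 25]);


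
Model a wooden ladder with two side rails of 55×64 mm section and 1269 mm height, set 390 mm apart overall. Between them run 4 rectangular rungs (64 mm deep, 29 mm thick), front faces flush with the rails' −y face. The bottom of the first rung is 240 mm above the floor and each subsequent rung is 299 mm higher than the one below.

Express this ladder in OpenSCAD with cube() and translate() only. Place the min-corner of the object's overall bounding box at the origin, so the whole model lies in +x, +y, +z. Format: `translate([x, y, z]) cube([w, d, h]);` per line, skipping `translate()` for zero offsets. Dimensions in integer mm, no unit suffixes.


cube([55, 64, 1269]);
translate([335, 0, 0]) cube([55, 64, 1269]);
translate([55, 0, 240]) cube([280, 64, 29]);
translate([55, 0, 539]) cube([280, 64, 29]);
translate([55, 0, 838]) cube([280, 64, 29]);
translate([55, 0, 1137]) cube([280, 64, 29]);


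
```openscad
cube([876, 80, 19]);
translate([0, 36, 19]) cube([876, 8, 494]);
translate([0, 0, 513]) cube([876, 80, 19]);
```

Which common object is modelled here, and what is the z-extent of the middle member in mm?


An I-beam. The web height is 494 mm.

Two wide flanges with a thin centred web — an I-beam. Overall 532 mm minus two 19 mm flanges gives a web of 532 − 2·19 = 494 mm.


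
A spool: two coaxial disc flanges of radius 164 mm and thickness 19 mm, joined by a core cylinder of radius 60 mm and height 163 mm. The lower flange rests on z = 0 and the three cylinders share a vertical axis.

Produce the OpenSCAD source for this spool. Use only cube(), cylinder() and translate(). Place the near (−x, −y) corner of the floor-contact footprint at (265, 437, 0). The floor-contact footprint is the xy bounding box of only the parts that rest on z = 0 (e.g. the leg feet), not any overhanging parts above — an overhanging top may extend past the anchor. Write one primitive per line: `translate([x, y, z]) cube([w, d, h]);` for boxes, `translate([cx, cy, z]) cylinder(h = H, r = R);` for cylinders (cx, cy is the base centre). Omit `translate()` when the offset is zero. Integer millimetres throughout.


translate([429, 601, 0]) cylinder(h = 19, r = 164);
translate([429, 601, 19]) cylinder(h = 163, r = 60);
translate([429, 601, 182]) cylinder(h = 19, r = 164);


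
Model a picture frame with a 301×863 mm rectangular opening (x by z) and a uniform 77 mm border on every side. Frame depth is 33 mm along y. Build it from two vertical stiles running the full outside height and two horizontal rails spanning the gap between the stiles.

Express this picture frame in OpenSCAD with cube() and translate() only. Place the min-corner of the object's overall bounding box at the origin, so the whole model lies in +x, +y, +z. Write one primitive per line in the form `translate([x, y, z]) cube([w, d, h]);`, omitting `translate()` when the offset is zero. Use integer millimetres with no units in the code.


cube([77, 33, 1017]);
translate([378, 0, 0]) cube([77, 33, 1017]);
translate([77, 0, 0]) cube([301, 33, 77]);
translate([77, 0, 940]) cube([301, 33, 77]);


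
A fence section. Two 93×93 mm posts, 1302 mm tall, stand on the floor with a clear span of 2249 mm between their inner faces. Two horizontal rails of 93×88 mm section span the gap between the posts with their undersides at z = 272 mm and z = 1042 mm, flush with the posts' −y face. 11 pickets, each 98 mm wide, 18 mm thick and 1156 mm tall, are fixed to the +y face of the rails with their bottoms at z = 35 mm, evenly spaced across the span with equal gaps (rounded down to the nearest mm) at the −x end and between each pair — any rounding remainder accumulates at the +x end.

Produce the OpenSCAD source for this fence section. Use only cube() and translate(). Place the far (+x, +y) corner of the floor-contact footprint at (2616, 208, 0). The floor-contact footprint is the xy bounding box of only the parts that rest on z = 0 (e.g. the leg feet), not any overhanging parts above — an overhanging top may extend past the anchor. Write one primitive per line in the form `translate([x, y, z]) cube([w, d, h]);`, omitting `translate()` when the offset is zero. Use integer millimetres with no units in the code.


translate([181, 115, 0]) cube([93, 93, 1302]);
translate([2523, 115, 0]) cube([93, 93, 1302]);
translate([274, 115, 272]) cube([2249, 93, 88]);
translate([274, 115, 1042]) cube([2249, 93, 88]);
translate([371, 208, 35]) cube([98, 18, 1156]);
translate([566, 208, 35]) cube([98, 18, 1156]);
translate([761, 208, 35]) cube([98, 18, 1156]);
translate([956, 208, 35]) cube([98, 18, 1156]);
translate([1151, 208, 35]) cube([98, 18, 1156]);
translate([1346, 208, 35]) cube([98, 18, 1156]);
translate([1541, 208, 35]) cube([98, 18, 1156]);
translate([1736, 208, 35]) cube([98, 18, 1156]);
translate([1931, 208, 35]) cube([98, 18, 1156]);
translate([2126, 208, 35]) cube([98, 18, 1156]);
translate([2321, 208, 35]) cube([98, 18, 1156]);


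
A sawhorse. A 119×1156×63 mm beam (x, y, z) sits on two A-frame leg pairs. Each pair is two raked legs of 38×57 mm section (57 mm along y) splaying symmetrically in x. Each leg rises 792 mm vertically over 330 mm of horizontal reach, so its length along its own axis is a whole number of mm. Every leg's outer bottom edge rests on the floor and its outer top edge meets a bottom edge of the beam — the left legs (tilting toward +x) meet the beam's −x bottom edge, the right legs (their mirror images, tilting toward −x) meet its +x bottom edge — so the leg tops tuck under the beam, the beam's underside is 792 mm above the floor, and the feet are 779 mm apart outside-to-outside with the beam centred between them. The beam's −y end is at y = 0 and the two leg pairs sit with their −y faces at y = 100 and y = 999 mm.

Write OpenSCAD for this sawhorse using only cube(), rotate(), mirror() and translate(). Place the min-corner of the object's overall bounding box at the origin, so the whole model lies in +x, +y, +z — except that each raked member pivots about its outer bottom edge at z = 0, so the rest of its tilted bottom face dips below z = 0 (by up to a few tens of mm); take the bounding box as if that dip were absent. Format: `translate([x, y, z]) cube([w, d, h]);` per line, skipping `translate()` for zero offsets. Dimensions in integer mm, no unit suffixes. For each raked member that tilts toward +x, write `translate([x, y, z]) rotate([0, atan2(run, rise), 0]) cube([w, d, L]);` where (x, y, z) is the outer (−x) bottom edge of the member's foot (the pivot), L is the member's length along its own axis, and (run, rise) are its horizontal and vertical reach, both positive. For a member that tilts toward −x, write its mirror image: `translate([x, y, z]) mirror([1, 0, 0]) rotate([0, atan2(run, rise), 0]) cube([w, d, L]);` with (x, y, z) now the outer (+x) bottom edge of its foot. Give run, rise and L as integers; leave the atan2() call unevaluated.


translate([330, 0, 792]) cube([119, 1156, 63]);
translate([0, 100, 0]) rotate([0, atan2(330, 792), 0]) cube([38, 57, 858]);
translate([779, 100, 0]) mirror([1, 0, 0]) rotate([0, atan2(330, 792), 0]) cube([38, 57, 858]);
translate([0, 999, 0]) rotate([0, atan2(330, 792), 0]) cube([38, 57, 858]);
translate([779, 999, 0]) mirror([1, 0, 0]) rotate([0, atan2(330, 792), 0]) cube([38, 57, 858]);
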